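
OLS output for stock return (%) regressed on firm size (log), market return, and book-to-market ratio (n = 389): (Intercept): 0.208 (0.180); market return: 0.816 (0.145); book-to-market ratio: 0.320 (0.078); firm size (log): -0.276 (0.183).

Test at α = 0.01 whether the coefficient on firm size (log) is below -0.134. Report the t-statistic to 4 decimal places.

t = -0.7760

Read off: b = -0.276, SE = 0.183 for firm size (log).
H₀: β₁ = -0.134 vs H₁: β₁ < -0.134.
t = (-0.276 − (-0.134)) / 0.183 = -0.7760.
df = n − k − 1 = 389 − 3 − 1 = 385.
One-sided p ≈ 0.2191, which is ≥ 0.01, so fail to reject H₀.
The data do not give significant evidence that the true slope on firm size (log) is below -0.134 % per unit, holding the other predictors fixed.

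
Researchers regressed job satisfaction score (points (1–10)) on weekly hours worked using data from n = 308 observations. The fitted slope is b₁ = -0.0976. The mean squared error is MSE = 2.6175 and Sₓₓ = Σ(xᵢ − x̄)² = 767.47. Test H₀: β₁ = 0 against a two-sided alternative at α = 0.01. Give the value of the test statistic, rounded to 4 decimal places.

t = -1.6712

SE(b₁) = √(MSE/Sₓₓ) = √(2.6175/767.47) = 0.0584.
t = -0.0976 / 0.0584 = -1.6712.
df = n − 2 = 306.
Two-sided p ≈ 0.0957, which is ≥ 0.01, so fail to reject H₀.
The data do not give significant evidence of an association between weekly hours worked and job satisfaction score.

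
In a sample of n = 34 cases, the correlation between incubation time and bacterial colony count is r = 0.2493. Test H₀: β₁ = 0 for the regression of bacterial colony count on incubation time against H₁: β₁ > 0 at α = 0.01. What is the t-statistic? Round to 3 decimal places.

t = r·√(n − 2)/√(1 − r²) = 0.2493·√32/√0.93785 = 1.456.
df = n − 2 = 32.
One-sided p ≈ 0.0775, which is ≥ 0.01, so fail to reject H₀.
The data do not give significant evidence of a linear association between incubation time and bacterial colony count.

t = 1.456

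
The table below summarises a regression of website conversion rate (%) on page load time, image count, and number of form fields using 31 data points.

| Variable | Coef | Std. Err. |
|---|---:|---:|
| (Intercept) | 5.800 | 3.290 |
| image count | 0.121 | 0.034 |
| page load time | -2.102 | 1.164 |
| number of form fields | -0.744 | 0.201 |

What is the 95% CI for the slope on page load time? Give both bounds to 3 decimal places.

(-4.490, 0.286)

Read off: b = -2.102, SE = 1.164 for page load time.
df = n − k − 1 = 31 − 3 − 1 = 27.
t* = t_{0.025, 27} = 2.051831.
Margin = t* × SE = 2.051831 × 1.164 = 2.38833.
CI: -2.102 ± 2.38833 → (-4.490, 0.286).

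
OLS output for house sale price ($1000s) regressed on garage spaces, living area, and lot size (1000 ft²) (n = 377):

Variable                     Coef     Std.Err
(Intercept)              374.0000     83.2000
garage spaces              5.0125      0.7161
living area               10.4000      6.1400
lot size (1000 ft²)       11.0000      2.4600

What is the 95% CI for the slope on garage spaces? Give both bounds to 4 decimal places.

Read off: b = 5.0125, SE = 0.7161 for garage spaces.
df = n − k − 1 = 377 − 3 − 1 = 373.
t* = t_{0.025, 373} = 1.966344.
Margin = t* × SE = 1.966344 × 0.7161 = 1.408099.
CI: 5.0125 ± 1.408099 → (3.6044, 6.4206).

(3.6044, 6.4206)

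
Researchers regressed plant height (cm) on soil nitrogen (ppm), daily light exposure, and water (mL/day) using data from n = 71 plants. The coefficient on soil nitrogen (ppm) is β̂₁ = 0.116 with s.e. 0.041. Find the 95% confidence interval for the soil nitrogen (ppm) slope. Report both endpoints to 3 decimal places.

df = n − k − 1 = 71 − 3 − 1 = 67.
t* = t_{0.025, 67} = 1.996008.
Margin = t* × SE = 1.996008 × 0.041 = 0.08184.
CI: 0.116 ± 0.08184 → (0.034, 0.198).
With 95% confidence, each one-unit increase in soil nitrogen (ppm) is associated with a change of between 0.034 and 0.198 cm in plant height, holding the other predictors fixed.

(0.034, 0.198)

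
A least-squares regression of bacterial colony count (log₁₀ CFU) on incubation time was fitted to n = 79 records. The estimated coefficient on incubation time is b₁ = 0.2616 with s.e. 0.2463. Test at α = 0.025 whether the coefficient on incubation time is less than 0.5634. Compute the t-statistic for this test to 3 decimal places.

H₀: β₁ = 0.5634 vs H₁: β₁ < 0.5634.
t = (b₁ − β₁⁰)/SE = (0.2616 − 0.5634) / 0.2463 = -1.225.
df = n − 2 = 79 − 2 = 77.
One-sided p ≈ 0.1121, which is ≥ 0.025, so fail to reject H₀.
The data do not give significant evidence that the true slope on incubation time is below 0.5634 log₁₀ CFU per unit.

t = -1.225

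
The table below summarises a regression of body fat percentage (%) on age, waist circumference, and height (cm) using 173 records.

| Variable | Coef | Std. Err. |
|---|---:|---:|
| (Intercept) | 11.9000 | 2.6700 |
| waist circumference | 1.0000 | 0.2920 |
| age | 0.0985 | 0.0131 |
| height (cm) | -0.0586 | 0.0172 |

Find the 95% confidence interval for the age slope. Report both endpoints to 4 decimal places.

Read off: b = 0.0985, SE = 0.0131 for age.
df = n − k − 1 = 173 − 3 − 1 = 169.
t* = t_{0.025, 169} = 1.9741.
Margin = t* × SE = 1.9741 × 0.0131 = 0.025861.
CI: 0.0985 ± 0.025861 → (0.0726, 0.1244).

(0.0726, 0.1244)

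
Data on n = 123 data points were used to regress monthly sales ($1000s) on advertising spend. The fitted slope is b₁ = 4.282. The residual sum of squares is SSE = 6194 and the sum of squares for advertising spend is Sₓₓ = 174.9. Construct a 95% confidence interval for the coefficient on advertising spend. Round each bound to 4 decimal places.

(3.2109, 5.3531)

MSE = SSE/(n − 2) = 6194/121 = 51.1901.
SE(b₁) = √(MSE/Sₓₓ) = √(51.1901/174.9) = 0.541001.
df = n − 2 = 121.
t* = t_{0.025, 121} = 1.979764.
Margin = t* × SE = 1.979764 × 0.541001 = 1.071054.
CI: 4.282 ± 1.071054 → (3.2109, 5.3531).
With 95% confidence, each one-unit increase in advertising spend is associated with a change of between 3.2109 and 5.3531 $1000s in monthly sales.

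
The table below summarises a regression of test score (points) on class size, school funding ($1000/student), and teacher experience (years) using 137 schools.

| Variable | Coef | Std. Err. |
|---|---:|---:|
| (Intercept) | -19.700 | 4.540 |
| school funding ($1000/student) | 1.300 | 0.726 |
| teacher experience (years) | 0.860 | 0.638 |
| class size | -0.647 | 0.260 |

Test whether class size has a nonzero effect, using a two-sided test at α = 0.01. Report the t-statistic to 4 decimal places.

t = -2.4885

Read off: b = -0.647, SE = 0.260 for class size.
H₀: β₁ = 0 vs H₁: β₁ ≠ 0.
t = -0.647 / 0.260 = -2.4885.
df = n − k − 1 = 137 − 3 − 1 = 133.
Two-sided p ≈ 0.0141, which is ≥ 0.01, so fail to reject H₀.
The data do not give significant evidence of an association between class size and test score, after adjusting for the other predictors.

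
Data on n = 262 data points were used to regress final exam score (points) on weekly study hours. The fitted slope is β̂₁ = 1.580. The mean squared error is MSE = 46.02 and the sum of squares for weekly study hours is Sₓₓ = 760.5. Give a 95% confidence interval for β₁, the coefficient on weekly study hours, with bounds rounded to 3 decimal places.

SE(β̂₁) = √(MSE/Sₓₓ) = √(46.02/760.5) = 0.245994.
df = n − 2 = 260.
t* = t_{0.025, 260} = 1.96913.
Margin = t* × SE = 1.96913 × 0.245994 = 0.48439.
CI: 1.580 ± 0.48439 → (1.096, 2.064).
With 95% confidence, each one-unit increase in weekly study hours is associated with a change of between 1.096 and 2.064 points in final exam score.

(1.096, 2.064)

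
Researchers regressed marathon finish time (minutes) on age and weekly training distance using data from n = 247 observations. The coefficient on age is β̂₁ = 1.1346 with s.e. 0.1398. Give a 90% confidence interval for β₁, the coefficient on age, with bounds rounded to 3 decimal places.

(0.904, 1.365)

df = n − k − 1 = 247 − 2 − 1 = 244.
t* = t_{0.05, 244} = 1.651123.
Margin = t* × SE = 1.651123 × 0.1398 = 0.23083.
CI: 1.1346 ± 0.23083 → (0.904, 1.365).
With 90% confidence, each one-unit increase in age is associated with a change of between 0.904 and 1.365 minutes in marathon finish time, holding the other predictors fixed.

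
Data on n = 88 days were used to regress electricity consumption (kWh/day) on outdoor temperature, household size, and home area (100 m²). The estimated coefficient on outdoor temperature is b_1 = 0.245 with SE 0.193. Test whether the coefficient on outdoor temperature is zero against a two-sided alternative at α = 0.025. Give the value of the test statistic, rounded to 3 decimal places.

H₀: β₁ = 0 vs H₁: β₁ ≠ 0.
t = (b_1 − β₁⁰)/SE = 0.245 / 0.193 = 1.269.
df = n − k − 1 = 88 − 3 − 1 = 84.
Two-sided p ≈ 0.2078, which is ≥ 0.025, so fail to reject H₀.
The data do not give significant evidence of an association between outdoor temperature and electricity consumption, after adjusting for the other predictors.

t = 1.269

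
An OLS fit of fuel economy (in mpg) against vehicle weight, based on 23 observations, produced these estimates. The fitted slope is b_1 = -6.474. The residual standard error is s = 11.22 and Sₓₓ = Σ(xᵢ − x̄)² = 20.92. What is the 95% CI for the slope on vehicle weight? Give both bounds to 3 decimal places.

(-11.575, -1.373)

SE(b_1) = s/√Sₓₓ = 11.22/√20.92 = 2.45308.
df = n − 2 = 21.
t* = t_{0.025, 21} = 2.079614.
Margin = t* × SE = 2.079614 × 2.45308 = 5.10146.
CI: -6.474 ± 5.10146 → (-11.575, -1.373).
With 95% confidence, each one-unit increase in vehicle weight is associated with a change of between -11.575 and -1.373 mpg in fuel economy.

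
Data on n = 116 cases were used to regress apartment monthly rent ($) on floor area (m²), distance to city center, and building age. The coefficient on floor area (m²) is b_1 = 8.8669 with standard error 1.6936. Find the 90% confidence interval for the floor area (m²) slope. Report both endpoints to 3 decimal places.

df = n − k − 1 = 116 − 3 − 1 = 112.
t* = t_{0.05, 112} = 1.658573.
Margin = t* × SE = 1.658573 × 1.6936 = 2.80896.
CI: 8.8669 ± 2.80896 → (6.058, 11.676).
With 90% confidence, each one-unit increase in floor area (m²) is associated with a change of between 6.058 and 11.676 $ in apartment monthly rent, holding the other predictors fixed.

(6.058, 11.676)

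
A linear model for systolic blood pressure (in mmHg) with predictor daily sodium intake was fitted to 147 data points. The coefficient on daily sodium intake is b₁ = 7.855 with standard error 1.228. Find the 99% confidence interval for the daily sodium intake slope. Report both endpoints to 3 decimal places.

(4.650, 11.060)

df = n − 2 = 147 − 2 = 145.
t* = t_{0.005, 145} = 2.610161.
Margin = t* × SE = 2.610161 × 1.228 = 3.20528.
CI: 7.855 ± 3.20528 → (4.650, 11.060).
With 99% confidence, each one-unit increase in daily sodium intake is associated with a change of between 4.650 and 11.060 mmHg in systolic blood pressure.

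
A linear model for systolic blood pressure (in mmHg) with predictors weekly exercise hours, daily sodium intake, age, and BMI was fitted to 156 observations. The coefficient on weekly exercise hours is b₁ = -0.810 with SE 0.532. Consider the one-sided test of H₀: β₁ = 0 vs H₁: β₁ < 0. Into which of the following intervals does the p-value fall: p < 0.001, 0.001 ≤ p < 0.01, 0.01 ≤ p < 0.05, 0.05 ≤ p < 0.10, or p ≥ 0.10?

t = -0.810 / 0.532 = -1.523.
df = n − k − 1 = 156 − 4 − 1 = 151.
One-sided p = P(T_{151} < t) ≈ 0.0650.
So 0.05 ≤ p < 0.10.

0.05 ≤ p < 0.10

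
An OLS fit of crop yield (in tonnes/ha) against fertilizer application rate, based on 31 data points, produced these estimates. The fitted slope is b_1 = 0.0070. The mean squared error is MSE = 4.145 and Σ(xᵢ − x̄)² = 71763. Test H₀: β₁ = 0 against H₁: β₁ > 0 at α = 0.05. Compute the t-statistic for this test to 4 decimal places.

t = 0.9211

SE(b_1) = √(MSE/Sₓₓ) = √(4.145/71763) = 0.00759997.
t = 0.0070 / 0.00759997 = 0.9211.
df = n − 2 = 29.
One-sided p ≈ 0.1823, which is ≥ 0.05, so fail to reject H₀.
The data do not give significant evidence that the true slope on fertilizer application rate is positive.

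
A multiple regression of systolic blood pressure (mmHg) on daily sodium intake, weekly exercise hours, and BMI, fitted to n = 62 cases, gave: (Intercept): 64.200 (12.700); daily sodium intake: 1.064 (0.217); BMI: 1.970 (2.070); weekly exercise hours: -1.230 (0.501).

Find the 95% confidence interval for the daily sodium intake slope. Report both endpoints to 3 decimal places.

(0.630, 1.498)

Read off: b = 1.064, SE = 0.217 for daily sodium intake.
df = n − k − 1 = 62 − 3 − 1 = 58.
t* = t_{0.025, 58} = 2.001717.
Margin = t* × SE = 2.001717 × 0.217 = 0.43437.
CI: 1.064 ± 0.43437 → (0.630, 1.498).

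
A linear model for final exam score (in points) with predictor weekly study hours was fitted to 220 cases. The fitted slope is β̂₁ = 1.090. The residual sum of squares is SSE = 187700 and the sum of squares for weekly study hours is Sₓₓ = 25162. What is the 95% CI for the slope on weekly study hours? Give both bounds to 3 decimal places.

MSE = SSE/(n − 2) = 187700/218 = 861.009.
SE(β̂₁) = √(MSE/Sₓₓ) = √(861.009/25162) = 0.184983.
df = n − 2 = 218.
t* = t_{0.025, 218} = 1.970906.
Margin = t* × SE = 1.970906 × 0.184983 = 0.36458.
CI: 1.090 ± 0.36458 → (0.725, 1.455).
With 95% confidence, each one-unit increase in weekly study hours is associated with a change of between 0.725 and 1.455 points in final exam score.

(0.725, 1.455)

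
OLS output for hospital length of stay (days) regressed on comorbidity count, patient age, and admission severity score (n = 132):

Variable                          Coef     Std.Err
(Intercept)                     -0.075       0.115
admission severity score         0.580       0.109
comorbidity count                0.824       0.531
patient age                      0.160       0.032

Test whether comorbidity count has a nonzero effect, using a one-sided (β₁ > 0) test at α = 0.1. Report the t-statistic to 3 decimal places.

Read off: b = 0.824, SE = 0.531 for comorbidity count.
H₀: β₁ = 0 vs H₁: β₁ > 0.
t = 0.824 / 0.531 = 1.552.
df = n − k − 1 = 132 − 3 − 1 = 128.
One-sided p ≈ 0.0616, which is < 0.1, so reject H₀.
There is evidence that the true slope on comorbidity count is positive, holding the other predictors fixed.

t = 1.552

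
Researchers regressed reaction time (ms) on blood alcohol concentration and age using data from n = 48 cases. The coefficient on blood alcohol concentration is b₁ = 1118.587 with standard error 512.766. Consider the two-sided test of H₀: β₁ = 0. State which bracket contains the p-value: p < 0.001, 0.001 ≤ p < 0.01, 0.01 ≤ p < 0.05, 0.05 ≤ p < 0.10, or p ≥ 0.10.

0.01 ≤ p < 0.05

t = 1118.587 / 512.766 = 2.181.
df = n − k − 1 = 48 − 2 − 1 = 45.
Two-sided p = 2·P(T_{45} > |t|) ≈ 0.0344.
So 0.01 ≤ p < 0.05.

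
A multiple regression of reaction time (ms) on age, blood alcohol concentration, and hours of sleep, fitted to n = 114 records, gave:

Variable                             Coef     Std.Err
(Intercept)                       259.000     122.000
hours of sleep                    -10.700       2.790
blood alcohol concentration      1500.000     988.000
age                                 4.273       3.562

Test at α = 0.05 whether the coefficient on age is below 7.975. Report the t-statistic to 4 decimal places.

Read off: b = 4.273, SE = 3.562 for age.
H₀: β₁ = 7.975 vs H₁: β₁ < 7.975.
t = (4.273 − 7.975) / 3.562 = -1.0393.
df = n − k − 1 = 114 − 3 − 1 = 110.
One-sided p ≈ 0.1505, which is ≥ 0.05, so fail to reject H₀.
The data do not give significant evidence that the true slope on age is below 7.975 ms per unit, holding the other predictors fixed.

t = -1.0393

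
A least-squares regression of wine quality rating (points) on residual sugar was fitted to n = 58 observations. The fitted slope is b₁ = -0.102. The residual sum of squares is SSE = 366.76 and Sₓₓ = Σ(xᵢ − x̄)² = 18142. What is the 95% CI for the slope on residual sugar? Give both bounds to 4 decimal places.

MSE = SSE/(n − 2) = 366.76/56 = 6.54929.
SE(b₁) = √(MSE/Sₓₓ) = √(6.54929/18142) = 0.019.
df = n − 2 = 56.
t* = t_{0.025, 56} = 2.003241.
Margin = t* × SE = 2.003241 × 0.019 = 0.038062.
CI: -0.102 ± 0.038062 → (-0.1401, -0.0639).
With 95% confidence, each one-unit increase in residual sugar is associated with a change of between -0.1401 and -0.0639 points in wine quality rating.

(-0.1401, -0.0639)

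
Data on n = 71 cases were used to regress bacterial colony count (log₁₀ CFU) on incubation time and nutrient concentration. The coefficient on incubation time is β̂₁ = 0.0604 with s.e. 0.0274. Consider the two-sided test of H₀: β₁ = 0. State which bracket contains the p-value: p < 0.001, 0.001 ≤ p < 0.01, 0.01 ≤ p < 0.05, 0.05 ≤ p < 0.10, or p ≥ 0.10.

t = 0.0604 / 0.0274 = 2.204.
df = n − k − 1 = 71 − 2 − 1 = 68.
Two-sided p = 2·P(T_{68} > |t|) ≈ 0.0309.
So 0.01 ≤ p < 0.05.

0.01 ≤ p < 0.05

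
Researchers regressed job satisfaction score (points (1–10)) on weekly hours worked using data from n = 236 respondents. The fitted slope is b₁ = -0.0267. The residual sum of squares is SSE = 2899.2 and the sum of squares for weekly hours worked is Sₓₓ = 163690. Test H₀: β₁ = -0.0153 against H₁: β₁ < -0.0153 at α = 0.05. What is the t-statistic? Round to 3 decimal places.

MSE = SSE/(n − 2) = 2899.2/234 = 12.3897.
SE(b₁) = √(MSE/Sₓₓ) = √(12.3897/163690) = 0.00870002.
t = (-0.0267 − (-0.0153)) / 0.00870002 = -1.310.
df = n − 2 = 234.
One-sided p ≈ 0.0957, which is ≥ 0.05, so fail to reject H₀.
The data do not give significant evidence that the true slope on weekly hours worked is below -0.0153 points (1–10) per unit.

t = -1.310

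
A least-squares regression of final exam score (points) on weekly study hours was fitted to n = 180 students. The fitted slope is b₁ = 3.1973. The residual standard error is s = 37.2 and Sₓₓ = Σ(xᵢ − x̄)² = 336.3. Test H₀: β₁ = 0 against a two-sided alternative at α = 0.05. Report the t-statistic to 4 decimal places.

SE(b₁) = s/√Sₓₓ = 37.2/√336.3 = 2.02852.
t = 3.1973 / 2.02852 = 1.5762.
df = n − 2 = 178.
Two-sided p ≈ 0.1168, which is ≥ 0.05, so fail to reject H₀.
The data do not give significant evidence of an association between weekly study hours and final exam score.

t = 1.5762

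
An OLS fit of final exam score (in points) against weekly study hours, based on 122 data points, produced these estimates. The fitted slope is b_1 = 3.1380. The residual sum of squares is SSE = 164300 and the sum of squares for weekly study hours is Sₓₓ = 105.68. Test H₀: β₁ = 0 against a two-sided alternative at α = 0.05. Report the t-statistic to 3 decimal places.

MSE = SSE/(n − 2) = 164300/120 = 1369.17.
SE(b_1) = √(MSE/Sₓₓ) = √(1369.17/105.68) = 3.59941.
t = 3.1380 / 3.59941 = 0.872.
df = n − 2 = 120.
Two-sided p ≈ 0.3851, which is ≥ 0.05, so fail to reject H₀.
The data do not give significant evidence of an association between weekly study hours and final exam score.

t = 0.872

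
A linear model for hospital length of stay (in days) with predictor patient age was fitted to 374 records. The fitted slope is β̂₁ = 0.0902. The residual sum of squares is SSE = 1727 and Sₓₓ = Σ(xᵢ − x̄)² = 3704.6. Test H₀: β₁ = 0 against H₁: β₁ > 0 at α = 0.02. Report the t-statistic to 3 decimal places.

t = 2.548

MSE = SSE/(n − 2) = 1727/372 = 4.64247.
SE(β̂₁) = √(MSE/Sₓₓ) = √(4.64247/3704.6) = 0.0354001.
t = 0.0902 / 0.0354001 = 2.548.
df = n − 2 = 372.
One-sided p ≈ 0.0056, which is < 0.02, so reject H₀.
There is evidence that the true slope on patient age is positive.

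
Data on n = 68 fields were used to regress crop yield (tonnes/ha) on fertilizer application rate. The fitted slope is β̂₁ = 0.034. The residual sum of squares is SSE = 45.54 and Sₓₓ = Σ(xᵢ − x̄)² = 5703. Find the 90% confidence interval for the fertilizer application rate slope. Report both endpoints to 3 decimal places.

MSE = SSE/(n − 2) = 45.54/66 = 0.69.
SE(β̂₁) = √(MSE/Sₓₓ) = √(0.69/5703) = 0.0109995.
df = n − 2 = 66.
t* = t_{0.05, 66} = 1.668271.
Margin = t* × SE = 1.668271 × 0.0109995 = 0.01835.
CI: 0.034 ± 0.01835 → (0.016, 0.052).
With 90% confidence, each one-unit increase in fertilizer application rate is associated with a change of between 0.016 and 0.052 tonnes/ha in crop yield.

(0.016, 0.052)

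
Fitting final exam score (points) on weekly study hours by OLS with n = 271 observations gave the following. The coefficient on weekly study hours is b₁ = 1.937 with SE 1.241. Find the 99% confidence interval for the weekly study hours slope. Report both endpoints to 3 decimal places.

df = n − 2 = 271 − 2 = 269.
t* = t_{0.005, 269} = 2.594229.
Margin = t* × SE = 2.594229 × 1.241 = 3.21944.
CI: 1.937 ± 3.21944 → (-1.282, 5.156).
With 99% confidence, each one-unit increase in weekly study hours is associated with a change of between -1.282 and 5.156 points in final exam score.

(-1.282, 5.156)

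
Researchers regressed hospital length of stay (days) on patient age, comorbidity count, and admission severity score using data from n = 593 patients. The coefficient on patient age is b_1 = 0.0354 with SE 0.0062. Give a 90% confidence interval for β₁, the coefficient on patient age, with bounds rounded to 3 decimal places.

df = n − k − 1 = 593 − 3 − 1 = 589.
t* = t_{0.05, 589} = 1.647445.
Margin = t* × SE = 1.647445 × 0.0062 = 0.01021.
CI: 0.0354 ± 0.01021 → (0.025, 0.046).
With 90% confidence, each one-unit increase in patient age is associated with a change of between 0.025 and 0.046 days in hospital length of stay, holding the other predictors fixed.

(0.025, 0.046)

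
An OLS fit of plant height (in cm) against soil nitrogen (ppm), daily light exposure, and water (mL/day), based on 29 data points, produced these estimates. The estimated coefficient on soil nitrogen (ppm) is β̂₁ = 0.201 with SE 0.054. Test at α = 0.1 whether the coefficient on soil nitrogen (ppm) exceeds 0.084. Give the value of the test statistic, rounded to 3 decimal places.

t = 2.167

H₀: β₁ = 0.084 vs H₁: β₁ > 0.084.
t = (β̂₁ − β₁⁰)/SE = (0.201 − 0.084) / 0.054 = 2.167.
df = n − k − 1 = 29 − 3 − 1 = 25.
One-sided p ≈ 0.0200, which is < 0.1, so reject H₀.
There is evidence that the true slope on soil nitrogen (ppm) exceeds 0.084 cm per unit, holding the other predictors fixed.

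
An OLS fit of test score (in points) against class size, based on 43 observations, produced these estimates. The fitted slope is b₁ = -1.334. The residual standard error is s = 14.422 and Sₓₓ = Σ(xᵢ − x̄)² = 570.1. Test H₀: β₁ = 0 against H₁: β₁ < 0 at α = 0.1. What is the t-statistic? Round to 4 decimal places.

SE(b₁) = s/√Sₓₓ = 14.422/√570.1 = 0.604018.
t = -1.334 / 0.604018 = -2.2085.
df = n − 2 = 41.
One-sided p ≈ 0.0164, which is < 0.1, so reject H₀.
There is evidence that the true slope on class size is negative.

t = -2.2085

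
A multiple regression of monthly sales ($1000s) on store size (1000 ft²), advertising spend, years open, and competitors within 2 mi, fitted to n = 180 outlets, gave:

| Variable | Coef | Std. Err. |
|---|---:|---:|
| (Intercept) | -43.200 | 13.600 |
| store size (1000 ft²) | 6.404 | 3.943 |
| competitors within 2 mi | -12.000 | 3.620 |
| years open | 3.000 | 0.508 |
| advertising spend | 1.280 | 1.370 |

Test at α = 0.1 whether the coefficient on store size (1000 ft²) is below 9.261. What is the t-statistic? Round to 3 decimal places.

Read off: b = 6.404, SE = 3.943 for store size (1000 ft²).
H₀: β₁ = 9.261 vs H₁: β₁ < 9.261.
t = (6.404 − 9.261) / 3.943 = -0.725.
df = n − k − 1 = 180 − 4 − 1 = 175.
One-sided p ≈ 0.2348, which is ≥ 0.1, so fail to reject H₀.
The data do not give significant evidence that the true slope on store size (1000 ft²) is below 9.261 $1000s per unit, holding the other predictors fixed.

t = -0.725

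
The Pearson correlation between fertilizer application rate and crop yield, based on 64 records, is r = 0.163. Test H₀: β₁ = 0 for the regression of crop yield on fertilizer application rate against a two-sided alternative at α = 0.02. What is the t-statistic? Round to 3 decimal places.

t = r·√(n − 2)/√(1 − r²) = 0.163·√62/√0.973431 = 1.301.
df = n − 2 = 62.
Two-sided p ≈ 0.1981, which is ≥ 0.02, so fail to reject H₀.
The data do not give significant evidence of a linear association between fertilizer application rate and crop yield.

t = 1.301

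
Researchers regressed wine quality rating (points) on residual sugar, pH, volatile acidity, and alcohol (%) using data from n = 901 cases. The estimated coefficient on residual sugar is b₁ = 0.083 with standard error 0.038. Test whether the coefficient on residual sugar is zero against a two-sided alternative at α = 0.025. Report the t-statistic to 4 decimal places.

t = 2.1842

H₀: β₁ = 0 vs H₁: β₁ ≠ 0.
t = (b₁ − β₁⁰)/SE = 0.083 / 0.038 = 2.1842.
df = n − k − 1 = 901 − 4 − 1 = 896.
Two-sided p ≈ 0.0292, which is ≥ 0.025, so fail to reject H₀.
The data do not give significant evidence of an association between residual sugar and wine quality rating, after adjusting for the other predictors.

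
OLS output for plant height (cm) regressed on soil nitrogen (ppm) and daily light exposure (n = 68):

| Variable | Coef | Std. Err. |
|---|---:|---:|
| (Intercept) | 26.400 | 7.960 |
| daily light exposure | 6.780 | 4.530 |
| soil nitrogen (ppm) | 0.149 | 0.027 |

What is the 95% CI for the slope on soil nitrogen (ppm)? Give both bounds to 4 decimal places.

Read off: b = 0.149, SE = 0.027 for soil nitrogen (ppm).
df = n − k − 1 = 68 − 2 − 1 = 65.
t* = t_{0.025, 65} = 1.997138.
Margin = t* × SE = 1.997138 × 0.027 = 0.053923.
CI: 0.149 ± 0.053923 → (0.0951, 0.2029).

(0.0951, 0.2029)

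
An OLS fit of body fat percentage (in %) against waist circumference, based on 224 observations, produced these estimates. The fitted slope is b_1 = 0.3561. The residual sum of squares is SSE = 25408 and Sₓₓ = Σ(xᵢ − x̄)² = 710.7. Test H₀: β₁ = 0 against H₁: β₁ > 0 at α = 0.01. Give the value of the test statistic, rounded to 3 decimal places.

MSE = SSE/(n − 2) = 25408/222 = 114.45.
SE(b_1) = √(MSE/Sₓₓ) = √(114.45/710.7) = 0.401297.
t = 0.3561 / 0.401297 = 0.887.
df = n − 2 = 222.
One-sided p ≈ 0.1879, which is ≥ 0.01, so fail to reject H₀.
The data do not give significant evidence that the true slope on waist circumference is positive.

t = 0.887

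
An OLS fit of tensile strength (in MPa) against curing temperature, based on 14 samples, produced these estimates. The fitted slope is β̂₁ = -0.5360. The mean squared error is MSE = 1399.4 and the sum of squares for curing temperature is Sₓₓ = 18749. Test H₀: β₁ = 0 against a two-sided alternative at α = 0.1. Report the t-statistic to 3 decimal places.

SE(β̂₁) = √(MSE/Sₓₓ) = √(1399.4/18749) = 0.273201.
t = -0.5360 / 0.273201 = -1.962.
df = n − 2 = 12.
Two-sided p ≈ 0.0734, which is < 0.1, so reject H₀.
There is evidence that curing temperature is associated with tensile strength.

t = -1.962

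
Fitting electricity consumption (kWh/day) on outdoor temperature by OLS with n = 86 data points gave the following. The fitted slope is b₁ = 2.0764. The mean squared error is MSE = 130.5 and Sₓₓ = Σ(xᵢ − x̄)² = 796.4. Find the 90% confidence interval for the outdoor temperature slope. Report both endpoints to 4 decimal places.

SE(b₁) = √(MSE/Sₓₓ) = √(130.5/796.4) = 0.404799.
df = n − 2 = 84.
t* = t_{0.05, 84} = 1.663197.
Margin = t* × SE = 1.663197 × 0.404799 = 0.673261.
CI: 2.0764 ± 0.673261 → (1.4031, 2.7497).
With 90% confidence, each one-unit increase in outdoor temperature is associated with a change of between 1.4031 and 2.7497 kWh/day in electricity consumption.

(1.4031, 2.7497)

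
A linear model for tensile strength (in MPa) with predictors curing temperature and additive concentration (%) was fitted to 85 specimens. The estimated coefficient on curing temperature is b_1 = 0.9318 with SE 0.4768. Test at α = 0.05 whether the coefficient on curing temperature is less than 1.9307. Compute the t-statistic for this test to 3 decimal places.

t = -2.095

H₀: β₁ = 1.9307 vs H₁: β₁ < 1.9307.
t = (b_1 − β₁⁰)/SE = (0.9318 − 1.9307) / 0.4768 = -2.095.
df = n − k − 1 = 85 − 2 − 1 = 82.
One-sided p ≈ 0.0196, which is < 0.05, so reject H₀.
There is evidence that the true slope on curing temperature is below 1.9307 MPa per unit, holding the other predictors fixed.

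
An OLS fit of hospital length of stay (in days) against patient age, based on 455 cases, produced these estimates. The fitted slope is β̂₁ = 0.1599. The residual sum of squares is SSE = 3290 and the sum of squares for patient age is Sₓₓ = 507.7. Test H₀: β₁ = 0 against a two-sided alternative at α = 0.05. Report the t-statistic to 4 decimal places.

t = 1.3369

MSE = SSE/(n − 2) = 3290/453 = 7.26269.
SE(β̂₁) = √(MSE/Sₓₓ) = √(7.26269/507.7) = 0.119604.
t = 0.1599 / 0.119604 = 1.3369.
df = n − 2 = 453.
Two-sided p ≈ 0.1819, which is ≥ 0.05, so fail to reject H₀.
The data do not give significant evidence of an association between patient age and hospital length of stay.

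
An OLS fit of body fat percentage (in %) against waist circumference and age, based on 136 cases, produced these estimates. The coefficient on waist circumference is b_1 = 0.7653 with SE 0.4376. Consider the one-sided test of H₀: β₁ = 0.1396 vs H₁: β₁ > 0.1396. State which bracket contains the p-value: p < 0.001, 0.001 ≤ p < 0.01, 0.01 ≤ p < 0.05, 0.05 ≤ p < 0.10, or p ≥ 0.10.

t = (0.7653 − 0.1396) / 0.4376 = 1.430.
df = n − k − 1 = 136 − 2 − 1 = 133.
One-sided p = P(T_{133} > t) ≈ 0.0776.
So 0.05 ≤ p < 0.10.

0.05 ≤ p < 0.10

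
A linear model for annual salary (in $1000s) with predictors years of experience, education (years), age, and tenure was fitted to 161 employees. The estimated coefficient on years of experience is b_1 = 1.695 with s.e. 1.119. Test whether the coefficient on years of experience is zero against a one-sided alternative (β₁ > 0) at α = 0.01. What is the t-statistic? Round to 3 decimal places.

t = 1.515

H₀: β₁ = 0 vs H₁: β₁ > 0.
t = (b_1 − β₁⁰)/SE = 1.695 / 1.119 = 1.515.
df = n − k − 1 = 161 − 4 − 1 = 156.
One-sided p ≈ 0.0659, which is ≥ 0.01, so fail to reject H₀.
The data do not give significant evidence that the true slope on years of experience is positive, holding the other predictors fixed.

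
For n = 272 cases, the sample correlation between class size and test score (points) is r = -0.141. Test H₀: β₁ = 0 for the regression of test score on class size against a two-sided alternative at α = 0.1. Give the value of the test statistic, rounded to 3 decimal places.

t = r·√(n − 2)/√(1 − r²) = -0.141·√270/√0.980119 = -2.340.
df = n − 2 = 270.
Two-sided p ≈ 0.0200, which is < 0.1, so reject H₀.
There is evidence of a linear association between class size and test score.

t = -2.340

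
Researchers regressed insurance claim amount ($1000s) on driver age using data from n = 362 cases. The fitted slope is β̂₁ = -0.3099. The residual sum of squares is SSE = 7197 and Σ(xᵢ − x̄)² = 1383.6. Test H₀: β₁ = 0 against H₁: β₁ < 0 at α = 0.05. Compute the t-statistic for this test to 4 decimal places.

t = -2.5781

MSE = SSE/(n − 2) = 7197/360 = 19.9917.
SE(β̂₁) = √(MSE/Sₓₓ) = √(19.9917/1383.6) = 0.120204.
t = -0.3099 / 0.120204 = -2.5781.
df = n − 2 = 360.
One-sided p ≈ 0.0052, which is < 0.05, so reject H₀.
There is evidence that the true slope on driver age is negative.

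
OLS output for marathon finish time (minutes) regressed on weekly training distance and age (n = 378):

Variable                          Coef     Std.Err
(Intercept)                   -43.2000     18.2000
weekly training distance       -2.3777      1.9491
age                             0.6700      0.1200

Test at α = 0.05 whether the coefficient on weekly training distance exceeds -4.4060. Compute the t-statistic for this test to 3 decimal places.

t = 1.041

Read off: b = -2.3777, SE = 1.9491 for weekly training distance.
H₀: β₁ = -4.4060 vs H₁: β₁ > -4.4060.
t = (-2.3777 − (-4.4060)) / 1.9491 = 1.041.
df = n − k − 1 = 378 − 2 − 1 = 375.
One-sided p ≈ 0.1494, which is ≥ 0.05, so fail to reject H₀.
The data do not give significant evidence that the true slope on weekly training distance exceeds -4.4060 minutes per unit, holding the other predictors fixed.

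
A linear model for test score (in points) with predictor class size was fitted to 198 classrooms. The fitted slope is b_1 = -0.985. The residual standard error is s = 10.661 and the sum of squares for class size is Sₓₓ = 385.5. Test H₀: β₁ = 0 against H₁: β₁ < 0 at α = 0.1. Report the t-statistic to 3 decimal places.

SE(b_1) = s/√Sₓₓ = 10.661/√385.5 = 0.542982.
t = -0.985 / 0.542982 = -1.814.
df = n − 2 = 196.
One-sided p ≈ 0.0356, which is < 0.1, so reject H₀.
There is evidence that the true slope on class size is negative.

t = -1.814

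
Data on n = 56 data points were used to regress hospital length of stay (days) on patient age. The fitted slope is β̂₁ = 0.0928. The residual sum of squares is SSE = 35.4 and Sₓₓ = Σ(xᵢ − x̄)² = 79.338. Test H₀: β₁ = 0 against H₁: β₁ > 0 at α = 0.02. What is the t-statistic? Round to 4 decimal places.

t = 1.0209

MSE = SSE/(n − 2) = 35.4/54 = 0.655556.
SE(β̂₁) = √(MSE/Sₓₓ) = √(0.655556/79.338) = 0.0909001.
t = 0.0928 / 0.0909001 = 1.0209.
df = n − 2 = 54.
One-sided p ≈ 0.1559, which is ≥ 0.02, so fail to reject H₀.
The data do not give significant evidence that the true slope on patient age is positive.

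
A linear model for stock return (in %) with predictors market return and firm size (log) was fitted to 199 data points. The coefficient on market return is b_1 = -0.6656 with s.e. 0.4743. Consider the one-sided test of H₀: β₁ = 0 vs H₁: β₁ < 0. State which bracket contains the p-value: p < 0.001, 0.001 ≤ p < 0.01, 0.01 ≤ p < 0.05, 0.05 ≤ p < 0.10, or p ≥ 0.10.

0.05 ≤ p < 0.10

t = -0.6656 / 0.4743 = -1.403.
df = n − k − 1 = 199 − 2 − 1 = 196.
One-sided p = P(T_{196} < t) ≈ 0.0811.
So 0.05 ≤ p < 0.10.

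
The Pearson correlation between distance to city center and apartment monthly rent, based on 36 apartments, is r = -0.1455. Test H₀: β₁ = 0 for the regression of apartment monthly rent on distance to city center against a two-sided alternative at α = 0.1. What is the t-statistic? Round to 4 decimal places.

t = -0.8575

t = r·√(n − 2)/√(1 − r²) = -0.1455·√34/√0.97883 = -0.8575.
df = n − 2 = 34.
Two-sided p ≈ 0.3972, which is ≥ 0.1, so fail to reject H₀.
The data do not give significant evidence of a linear association between distance to city center and apartment monthly rent.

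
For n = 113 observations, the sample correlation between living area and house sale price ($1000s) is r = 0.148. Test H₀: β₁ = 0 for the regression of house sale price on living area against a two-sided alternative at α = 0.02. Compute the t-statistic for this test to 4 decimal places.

t = r·√(n − 2)/√(1 − r²) = 0.148·√111/√0.978096 = 1.5766.
df = n − 2 = 111.
Two-sided p ≈ 0.1177, which is ≥ 0.02, so fail to reject H₀.
The data do not give significant evidence of a linear association between living area and house sale price.

t = 1.5766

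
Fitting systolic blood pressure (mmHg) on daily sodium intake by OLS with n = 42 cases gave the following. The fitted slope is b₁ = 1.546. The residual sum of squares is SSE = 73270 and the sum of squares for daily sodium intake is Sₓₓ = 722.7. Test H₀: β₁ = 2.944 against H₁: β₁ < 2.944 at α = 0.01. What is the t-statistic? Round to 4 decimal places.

MSE = SSE/(n − 2) = 73270/40 = 1831.75.
SE(b₁) = √(MSE/Sₓₓ) = √(1831.75/722.7) = 1.59204.
t = (1.546 − 2.944) / 1.59204 = -0.8781.
df = n − 2 = 40.
One-sided p ≈ 0.1926, which is ≥ 0.01, so fail to reject H₀.
The data do not give significant evidence that the true slope on daily sodium intake is below 2.944 mmHg per unit.

t = -0.8781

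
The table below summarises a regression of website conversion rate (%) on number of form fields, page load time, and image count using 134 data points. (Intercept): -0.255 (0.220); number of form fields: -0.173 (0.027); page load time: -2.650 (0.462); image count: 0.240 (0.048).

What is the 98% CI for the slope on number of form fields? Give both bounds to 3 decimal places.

(-0.237, -0.109)

Read off: b = -0.173, SE = 0.027 for number of form fields.
df = n − k − 1 = 134 − 3 − 1 = 130.
t* = t_{0.01, 130} = 2.355375.
Margin = t* × SE = 2.355375 × 0.027 = 0.06360.
CI: -0.173 ± 0.06360 → (-0.237, -0.109).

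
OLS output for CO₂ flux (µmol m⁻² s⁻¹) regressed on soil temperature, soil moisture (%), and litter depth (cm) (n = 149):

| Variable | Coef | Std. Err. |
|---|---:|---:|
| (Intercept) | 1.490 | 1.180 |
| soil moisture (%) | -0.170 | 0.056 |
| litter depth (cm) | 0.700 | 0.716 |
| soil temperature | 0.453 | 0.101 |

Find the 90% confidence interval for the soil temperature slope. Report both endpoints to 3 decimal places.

Read off: b = 0.453, SE = 0.101 for soil temperature.
df = n − k − 1 = 149 − 3 − 1 = 145.
t* = t_{0.05, 145} = 1.65543.
Margin = t* × SE = 1.65543 × 0.101 = 0.16720.
CI: 0.453 ± 0.16720 → (0.286, 0.620).

(0.286, 0.620)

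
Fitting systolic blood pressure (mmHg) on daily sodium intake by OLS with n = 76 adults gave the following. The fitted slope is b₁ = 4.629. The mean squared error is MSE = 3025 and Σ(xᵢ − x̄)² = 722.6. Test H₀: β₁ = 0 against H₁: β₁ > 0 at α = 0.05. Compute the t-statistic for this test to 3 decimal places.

SE(b₁) = √(MSE/Sₓₓ) = √(3025/722.6) = 2.04604.
t = 4.629 / 2.04604 = 2.262.
df = n − 2 = 74.
One-sided p ≈ 0.0133, which is < 0.05, so reject H₀.
There is evidence that the true slope on daily sodium intake is positive.

t = 2.262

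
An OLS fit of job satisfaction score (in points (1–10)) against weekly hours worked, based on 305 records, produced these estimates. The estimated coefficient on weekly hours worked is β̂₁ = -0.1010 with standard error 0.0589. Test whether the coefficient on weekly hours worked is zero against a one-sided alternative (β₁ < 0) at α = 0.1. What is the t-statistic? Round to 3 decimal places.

t = -1.715

H₀: β₁ = 0 vs H₁: β₁ < 0.
t = (β̂₁ − β₁⁰)/SE = -0.1010 / 0.0589 = -1.715.
df = n − 2 = 305 − 2 = 303.
One-sided p ≈ 0.0437, which is < 0.1, so reject H₀.
There is evidence that the true slope on weekly hours worked is negative.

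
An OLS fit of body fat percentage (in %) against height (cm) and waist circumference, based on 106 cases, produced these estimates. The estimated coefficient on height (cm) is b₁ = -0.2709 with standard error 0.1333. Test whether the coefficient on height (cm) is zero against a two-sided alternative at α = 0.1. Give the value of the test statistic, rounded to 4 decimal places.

t = -2.0323

H₀: β₁ = 0 vs H₁: β₁ ≠ 0.
t = (b₁ − β₁⁰)/SE = -0.2709 / 0.1333 = -2.0323.
df = n − k − 1 = 106 − 2 − 1 = 103.
Two-sided p ≈ 0.0447, which is < 0.1, so reject H₀.
There is evidence that height (cm) is associated with body fat percentage, holding the other predictors fixed.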